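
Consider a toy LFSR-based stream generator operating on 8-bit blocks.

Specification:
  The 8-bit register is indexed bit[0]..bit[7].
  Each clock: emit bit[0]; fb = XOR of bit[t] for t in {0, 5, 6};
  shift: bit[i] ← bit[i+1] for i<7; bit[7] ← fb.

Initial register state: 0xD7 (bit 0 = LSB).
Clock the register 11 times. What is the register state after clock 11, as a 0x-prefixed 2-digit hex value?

0xE5

reg_0 = 0xD7
clock 1: out=1, reg = 0x6B
clock 2: out=1, reg = 0xB5
clock 3: out=1, reg = 0x5A
clock 4: out=0, reg = 0xAD
clock 5: out=1, reg = 0x56
clock 6: out=0, reg = 0xAB
clock 7: out=1, reg = 0x55
clock 8: out=1, reg = 0x2A
clock 9: out=0, reg = 0x95
clock 10: out=1, reg = 0xCA
clock 11: out=0, reg = 0xE5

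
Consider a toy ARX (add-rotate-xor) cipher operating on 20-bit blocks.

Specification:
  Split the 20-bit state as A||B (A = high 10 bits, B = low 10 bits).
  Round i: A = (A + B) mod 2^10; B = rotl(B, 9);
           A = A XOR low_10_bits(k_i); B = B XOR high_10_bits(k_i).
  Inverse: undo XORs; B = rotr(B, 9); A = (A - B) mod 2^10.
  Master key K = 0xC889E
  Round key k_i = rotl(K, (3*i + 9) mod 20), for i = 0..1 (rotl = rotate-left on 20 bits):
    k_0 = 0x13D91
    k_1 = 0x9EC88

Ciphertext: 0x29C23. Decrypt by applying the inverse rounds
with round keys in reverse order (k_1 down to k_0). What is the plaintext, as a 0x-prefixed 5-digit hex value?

0x3CDFC

s_0 = ciphertext = 0x29C23
s_1 = InvRound(s_0, k_1) = 0xDF8B1
s_2 = InvRound(s_1, k_0) = 0x3CDFC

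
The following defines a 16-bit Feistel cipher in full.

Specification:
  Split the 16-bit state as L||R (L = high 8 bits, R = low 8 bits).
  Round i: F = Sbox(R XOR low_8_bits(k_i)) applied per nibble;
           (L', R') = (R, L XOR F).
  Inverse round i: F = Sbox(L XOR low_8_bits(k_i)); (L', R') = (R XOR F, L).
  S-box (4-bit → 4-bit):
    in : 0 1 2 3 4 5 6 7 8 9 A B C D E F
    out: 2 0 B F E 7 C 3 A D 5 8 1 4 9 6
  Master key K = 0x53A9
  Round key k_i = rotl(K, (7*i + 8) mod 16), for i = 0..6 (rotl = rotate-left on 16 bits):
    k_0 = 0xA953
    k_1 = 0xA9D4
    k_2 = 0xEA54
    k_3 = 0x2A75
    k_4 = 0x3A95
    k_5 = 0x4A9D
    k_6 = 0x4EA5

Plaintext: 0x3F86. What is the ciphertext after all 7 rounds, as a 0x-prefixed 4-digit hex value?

0x6FCF

s_0 = plaintext = 0x3F86
s_1 = Round(s_0, k_0) = 0x8678
s_2 = Round(s_1, k_1) = 0x78D7
s_3 = Round(s_2, k_2) = 0xD7D7
s_4 = Round(s_3, k_3) = 0xD78C
s_5 = Round(s_4, k_4) = 0x8CDA
s_6 = Round(s_5, k_5) = 0xDA6F
s_7 = Round(s_6, k_6) = 0x6FCF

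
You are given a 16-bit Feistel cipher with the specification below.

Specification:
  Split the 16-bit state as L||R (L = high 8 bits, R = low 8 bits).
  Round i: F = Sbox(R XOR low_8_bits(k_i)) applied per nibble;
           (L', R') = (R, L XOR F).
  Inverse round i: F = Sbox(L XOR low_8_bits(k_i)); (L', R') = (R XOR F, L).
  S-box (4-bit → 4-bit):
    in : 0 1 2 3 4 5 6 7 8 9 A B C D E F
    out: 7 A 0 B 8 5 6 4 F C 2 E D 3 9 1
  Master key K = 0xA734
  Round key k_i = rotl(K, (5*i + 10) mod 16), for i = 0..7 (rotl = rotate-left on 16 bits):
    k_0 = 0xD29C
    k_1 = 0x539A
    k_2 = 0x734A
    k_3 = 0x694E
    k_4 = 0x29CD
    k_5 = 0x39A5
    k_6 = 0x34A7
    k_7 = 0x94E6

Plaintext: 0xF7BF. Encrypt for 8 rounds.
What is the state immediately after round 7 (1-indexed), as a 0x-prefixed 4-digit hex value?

0x46F2

s_0 = plaintext = 0xF7BF
s_1 = Round(s_0, k_0) = 0xBFFC
s_2 = Round(s_1, k_1) = 0xFCD9
s_3 = Round(s_2, k_2) = 0xD937
s_4 = Round(s_3, k_3) = 0x3795
s_5 = Round(s_4, k_4) = 0x9568
s_6 = Round(s_5, k_5) = 0x6846
s_7 = Round(s_6, k_6) = 0x46F2
s_8 = Round(s_7, k_7) = 0xF2EE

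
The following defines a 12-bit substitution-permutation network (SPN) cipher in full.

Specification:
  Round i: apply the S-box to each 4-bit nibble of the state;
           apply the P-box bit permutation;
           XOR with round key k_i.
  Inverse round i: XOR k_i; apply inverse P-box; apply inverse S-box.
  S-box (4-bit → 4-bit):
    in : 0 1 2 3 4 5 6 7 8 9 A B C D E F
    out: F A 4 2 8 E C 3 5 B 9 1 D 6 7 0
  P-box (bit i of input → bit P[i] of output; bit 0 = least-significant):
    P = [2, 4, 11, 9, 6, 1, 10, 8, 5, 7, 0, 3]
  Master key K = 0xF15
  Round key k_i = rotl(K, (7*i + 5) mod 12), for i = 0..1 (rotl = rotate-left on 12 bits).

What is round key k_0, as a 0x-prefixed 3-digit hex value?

0x2BE

K = 0xF15
k_0 = rotl(K, (7*0+5) mod 12) = rotl(K, 5) = 0x2BE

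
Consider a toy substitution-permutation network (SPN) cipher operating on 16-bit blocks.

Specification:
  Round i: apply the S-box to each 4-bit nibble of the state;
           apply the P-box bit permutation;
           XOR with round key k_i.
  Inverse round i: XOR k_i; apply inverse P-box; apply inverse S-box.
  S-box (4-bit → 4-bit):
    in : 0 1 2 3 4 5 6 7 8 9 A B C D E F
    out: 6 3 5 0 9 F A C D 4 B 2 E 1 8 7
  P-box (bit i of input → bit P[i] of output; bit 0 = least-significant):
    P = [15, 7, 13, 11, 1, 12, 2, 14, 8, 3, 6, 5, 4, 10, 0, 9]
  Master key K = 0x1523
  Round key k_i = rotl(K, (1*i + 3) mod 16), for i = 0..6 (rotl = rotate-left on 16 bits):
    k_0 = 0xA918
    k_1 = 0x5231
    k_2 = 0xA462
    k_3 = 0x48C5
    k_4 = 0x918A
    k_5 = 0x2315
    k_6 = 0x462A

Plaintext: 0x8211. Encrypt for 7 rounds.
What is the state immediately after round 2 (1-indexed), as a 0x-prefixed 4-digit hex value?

s_0 = plaintext = 0x8211
s_1 = Round(s_0, k_0) = 0x3ACB
s_2 = Round(s_1, k_1) = 0x039D
s_3 = Round(s_2, k_2) = 0x2067
s_4 = Round(s_3, k_3) = 0x309C
s_5 = Round(s_4, k_4) = 0xB946
s_6 = Round(s_5, k_5) = 0x6FD7
s_7 = Round(s_6, k_6) = 0x6960

0x039D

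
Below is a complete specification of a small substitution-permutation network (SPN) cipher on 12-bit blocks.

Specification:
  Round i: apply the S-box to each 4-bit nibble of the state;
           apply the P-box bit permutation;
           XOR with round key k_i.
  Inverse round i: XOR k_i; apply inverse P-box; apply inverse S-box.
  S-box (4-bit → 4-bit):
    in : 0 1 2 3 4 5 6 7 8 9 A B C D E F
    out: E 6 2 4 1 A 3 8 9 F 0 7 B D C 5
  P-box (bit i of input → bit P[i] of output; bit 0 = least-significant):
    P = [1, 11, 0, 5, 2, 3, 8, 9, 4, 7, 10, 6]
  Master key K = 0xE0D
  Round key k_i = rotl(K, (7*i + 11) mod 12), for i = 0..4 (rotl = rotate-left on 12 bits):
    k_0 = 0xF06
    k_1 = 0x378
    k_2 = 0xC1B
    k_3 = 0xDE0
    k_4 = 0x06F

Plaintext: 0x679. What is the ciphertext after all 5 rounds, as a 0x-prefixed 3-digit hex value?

s_0 = plaintext = 0x679
s_1 = Round(s_0, k_0) = 0x5B5
s_2 = Round(s_1, k_1) = 0xA94
s_3 = Round(s_2, k_2) = 0xF15
s_4 = Round(s_3, k_3) = 0x0D8
s_5 = Round(s_4, k_4) = 0x789

0x789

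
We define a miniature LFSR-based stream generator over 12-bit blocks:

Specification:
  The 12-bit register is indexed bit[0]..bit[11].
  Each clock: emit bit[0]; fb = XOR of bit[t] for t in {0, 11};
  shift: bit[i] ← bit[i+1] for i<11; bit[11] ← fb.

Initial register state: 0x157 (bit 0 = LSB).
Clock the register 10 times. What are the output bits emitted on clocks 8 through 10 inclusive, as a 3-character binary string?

reg_0 = 0x157
clock 1: out=1, reg = 0x8AB
clock 2: out=1, reg = 0x455
clock 3: out=1, reg = 0xA2A
clock 4: out=0, reg = 0xD15
clock 5: out=1, reg = 0x68A
clock 6: out=0, reg = 0x345
clock 7: out=1, reg = 0x9A2
clock 8: out=0, reg = 0xCD1
clock 9: out=1, reg = 0x668
clock 10: out=0, reg = 0x334

010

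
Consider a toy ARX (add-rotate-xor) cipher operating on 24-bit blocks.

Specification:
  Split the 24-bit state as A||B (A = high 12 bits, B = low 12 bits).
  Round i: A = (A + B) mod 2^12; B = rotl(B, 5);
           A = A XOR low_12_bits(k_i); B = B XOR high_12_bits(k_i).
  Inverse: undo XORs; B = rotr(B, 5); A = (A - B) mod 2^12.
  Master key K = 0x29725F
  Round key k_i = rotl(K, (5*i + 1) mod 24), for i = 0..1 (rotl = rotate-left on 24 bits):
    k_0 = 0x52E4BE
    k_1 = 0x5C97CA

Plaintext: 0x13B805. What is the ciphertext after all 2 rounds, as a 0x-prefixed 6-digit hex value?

s_0 = plaintext = 0x13B805
s_1 = Round(s_0, k_0) = 0xDFE59E
s_2 = Round(s_1, k_1) = 0x456602

0x456602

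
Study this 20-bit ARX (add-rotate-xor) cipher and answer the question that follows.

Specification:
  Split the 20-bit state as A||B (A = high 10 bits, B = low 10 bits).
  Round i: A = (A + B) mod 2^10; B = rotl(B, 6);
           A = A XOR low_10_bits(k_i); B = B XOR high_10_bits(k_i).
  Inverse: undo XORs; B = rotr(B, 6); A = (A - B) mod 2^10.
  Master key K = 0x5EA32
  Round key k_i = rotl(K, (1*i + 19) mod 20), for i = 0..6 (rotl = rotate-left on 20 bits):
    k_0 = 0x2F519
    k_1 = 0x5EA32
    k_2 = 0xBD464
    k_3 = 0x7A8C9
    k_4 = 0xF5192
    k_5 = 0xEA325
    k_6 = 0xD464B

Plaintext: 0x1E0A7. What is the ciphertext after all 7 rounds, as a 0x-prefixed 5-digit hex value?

s_0 = plaintext = 0x1E0A7
s_1 = Round(s_0, k_0) = 0x01977
s_2 = Round(s_1, k_1) = 0xD3CAD
s_3 = Round(s_2, k_2) = 0xE61BF
s_4 = Round(s_3, k_3) = 0x67A31
s_5 = Round(s_4, k_4) = 0x977B7
s_6 = Round(s_5, k_5) = 0x4C653
s_7 = Round(s_6, k_6) = 0x73FB4

0x73FB4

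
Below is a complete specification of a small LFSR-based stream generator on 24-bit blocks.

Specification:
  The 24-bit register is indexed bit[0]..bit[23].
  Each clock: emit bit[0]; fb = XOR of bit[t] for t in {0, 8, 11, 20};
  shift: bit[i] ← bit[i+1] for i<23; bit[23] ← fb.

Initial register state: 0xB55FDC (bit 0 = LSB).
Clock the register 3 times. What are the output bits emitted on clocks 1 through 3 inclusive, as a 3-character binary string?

reg_0 = 0xB55FDC
clock 1: out=0, reg = 0xDAAFEE
clock 2: out=0, reg = 0xED57F7
clock 3: out=1, reg = 0x76ABFB

001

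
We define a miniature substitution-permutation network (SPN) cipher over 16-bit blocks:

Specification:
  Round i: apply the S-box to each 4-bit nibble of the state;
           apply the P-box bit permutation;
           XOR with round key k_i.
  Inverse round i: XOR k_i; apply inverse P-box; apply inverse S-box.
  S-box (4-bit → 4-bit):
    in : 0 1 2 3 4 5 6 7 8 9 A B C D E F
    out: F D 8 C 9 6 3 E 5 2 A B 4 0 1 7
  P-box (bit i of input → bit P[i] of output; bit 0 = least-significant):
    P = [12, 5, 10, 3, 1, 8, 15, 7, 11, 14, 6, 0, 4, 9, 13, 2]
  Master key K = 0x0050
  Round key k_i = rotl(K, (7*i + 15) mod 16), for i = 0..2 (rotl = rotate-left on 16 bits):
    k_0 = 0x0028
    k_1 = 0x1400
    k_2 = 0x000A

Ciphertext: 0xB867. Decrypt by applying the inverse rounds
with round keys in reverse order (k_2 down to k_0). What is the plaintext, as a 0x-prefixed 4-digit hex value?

0x6A02

s_0 = ciphertext = 0xB867
s_1 = InvRound(s_0, k_2) = 0x31CB
s_2 = InvRound(s_1, k_1) = 0xC3B3
s_3 = InvRound(s_2, k_0) = 0x6A02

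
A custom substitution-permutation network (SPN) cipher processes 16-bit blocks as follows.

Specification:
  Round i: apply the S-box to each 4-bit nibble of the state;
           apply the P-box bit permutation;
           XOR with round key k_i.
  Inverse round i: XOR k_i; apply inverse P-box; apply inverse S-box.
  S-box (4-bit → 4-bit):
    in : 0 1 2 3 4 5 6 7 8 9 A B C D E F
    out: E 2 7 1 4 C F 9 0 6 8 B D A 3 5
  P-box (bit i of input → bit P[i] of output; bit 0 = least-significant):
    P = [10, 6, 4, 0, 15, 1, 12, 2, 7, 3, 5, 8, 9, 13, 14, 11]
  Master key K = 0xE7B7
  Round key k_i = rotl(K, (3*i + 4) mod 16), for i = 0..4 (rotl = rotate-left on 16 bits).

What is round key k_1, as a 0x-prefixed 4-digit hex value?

0xDBF3

K = 0xE7B7
k_0 = rotl(K, (3*0+4) mod 16) = rotl(K, 4) = 0x7B7E
k_1 = rotl(K, (3*1+4) mod 16) = rotl(K, 7) = 0xDBF3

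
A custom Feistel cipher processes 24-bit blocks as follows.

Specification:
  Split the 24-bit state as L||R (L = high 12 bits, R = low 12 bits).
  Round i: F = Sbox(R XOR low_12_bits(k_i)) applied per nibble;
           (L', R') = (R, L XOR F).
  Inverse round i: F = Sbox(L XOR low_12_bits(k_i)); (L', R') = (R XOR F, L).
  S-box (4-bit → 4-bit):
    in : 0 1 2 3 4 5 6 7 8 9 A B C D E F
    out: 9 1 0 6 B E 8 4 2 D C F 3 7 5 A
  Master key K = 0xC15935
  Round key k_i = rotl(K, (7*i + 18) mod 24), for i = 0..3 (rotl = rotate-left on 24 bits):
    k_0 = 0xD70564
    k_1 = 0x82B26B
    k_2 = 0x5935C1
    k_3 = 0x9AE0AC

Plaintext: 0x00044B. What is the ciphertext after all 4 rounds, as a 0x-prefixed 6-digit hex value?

0x595CA7

s_0 = plaintext = 0x00044B
s_1 = Round(s_0, k_0) = 0x44B10A
s_2 = Round(s_1, k_1) = 0x10A2CA
s_3 = Round(s_2, k_2) = 0x2CA595
s_4 = Round(s_3, k_3) = 0x595CA7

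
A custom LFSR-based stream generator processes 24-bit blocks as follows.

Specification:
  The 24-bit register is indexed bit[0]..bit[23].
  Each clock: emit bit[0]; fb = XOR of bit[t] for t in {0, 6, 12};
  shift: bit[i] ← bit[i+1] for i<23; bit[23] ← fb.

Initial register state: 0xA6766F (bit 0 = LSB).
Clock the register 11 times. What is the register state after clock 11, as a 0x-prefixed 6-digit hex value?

0xBA34CE

reg_0 = 0xA6766F
clock 1: out=1, reg = 0xD33B37
clock 2: out=1, reg = 0x699D9B
clock 3: out=1, reg = 0x34CECD
clock 4: out=1, reg = 0x1A6766
clock 5: out=0, reg = 0x8D33B3
clock 6: out=1, reg = 0x4699D9
clock 7: out=1, reg = 0xA34CEC
clock 8: out=0, reg = 0xD1A676
clock 9: out=0, reg = 0xE8D33B
clock 10: out=1, reg = 0x74699D
clock 11: out=1, reg = 0xBA34CE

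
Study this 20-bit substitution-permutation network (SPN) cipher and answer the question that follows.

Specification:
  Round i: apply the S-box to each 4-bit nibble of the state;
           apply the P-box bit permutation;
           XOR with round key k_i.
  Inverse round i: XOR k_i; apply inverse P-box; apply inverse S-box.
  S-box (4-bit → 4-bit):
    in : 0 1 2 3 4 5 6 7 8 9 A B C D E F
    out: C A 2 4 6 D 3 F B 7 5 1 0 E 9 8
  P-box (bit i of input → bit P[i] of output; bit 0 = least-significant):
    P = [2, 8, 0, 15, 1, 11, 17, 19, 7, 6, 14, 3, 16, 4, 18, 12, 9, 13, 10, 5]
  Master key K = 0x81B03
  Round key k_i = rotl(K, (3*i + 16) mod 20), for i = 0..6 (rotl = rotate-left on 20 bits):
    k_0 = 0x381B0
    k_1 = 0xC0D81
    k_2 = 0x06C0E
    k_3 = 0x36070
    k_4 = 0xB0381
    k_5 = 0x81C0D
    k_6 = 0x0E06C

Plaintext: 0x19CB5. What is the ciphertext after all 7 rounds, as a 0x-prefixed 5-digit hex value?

0xCA62B

s_0 = plaintext = 0x19CB5
s_1 = Round(s_0, k_0) = 0x62187
s_2 = Round(s_1, k_1) = 0x4A6DE
s_3 = Round(s_2, k_2) = 0xFC0CA
s_4 = Round(s_3, k_3) = 0x3205D
s_5 = Round(s_4, k_4) = 0x1C69A
s_6 = Round(s_5, k_5) = 0xA34EA
s_7 = Round(s_6, k_6) = 0xCA62B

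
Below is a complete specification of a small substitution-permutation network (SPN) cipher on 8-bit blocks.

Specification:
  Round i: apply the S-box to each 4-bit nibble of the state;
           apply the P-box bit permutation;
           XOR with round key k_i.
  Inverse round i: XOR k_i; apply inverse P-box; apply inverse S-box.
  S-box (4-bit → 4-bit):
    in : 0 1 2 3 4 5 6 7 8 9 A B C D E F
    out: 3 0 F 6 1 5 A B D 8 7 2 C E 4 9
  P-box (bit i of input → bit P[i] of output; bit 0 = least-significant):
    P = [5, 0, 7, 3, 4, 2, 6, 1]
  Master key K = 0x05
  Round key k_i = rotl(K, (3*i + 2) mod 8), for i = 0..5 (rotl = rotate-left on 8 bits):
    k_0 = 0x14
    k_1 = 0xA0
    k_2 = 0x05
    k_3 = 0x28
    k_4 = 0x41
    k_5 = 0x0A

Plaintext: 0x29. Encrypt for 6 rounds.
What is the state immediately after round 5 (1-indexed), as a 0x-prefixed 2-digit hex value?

s_0 = plaintext = 0x29
s_1 = Round(s_0, k_0) = 0x4A
s_2 = Round(s_1, k_1) = 0x11
s_3 = Round(s_2, k_2) = 0x05
s_4 = Round(s_3, k_3) = 0x9C
s_5 = Round(s_4, k_4) = 0xCB
s_6 = Round(s_5, k_5) = 0x49

0xCB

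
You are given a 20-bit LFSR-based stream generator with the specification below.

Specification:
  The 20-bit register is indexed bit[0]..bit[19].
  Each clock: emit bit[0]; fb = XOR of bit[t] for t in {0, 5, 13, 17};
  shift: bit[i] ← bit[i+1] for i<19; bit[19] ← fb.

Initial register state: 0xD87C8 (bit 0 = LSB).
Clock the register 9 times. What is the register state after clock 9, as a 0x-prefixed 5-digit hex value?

0x3E6C3

reg_0 = 0xD87C8
clock 1: out=0, reg = 0x6C3E4
clock 2: out=0, reg = 0x361F2
clock 3: out=0, reg = 0x9B0F9
clock 4: out=1, reg = 0xCD87C
clock 5: out=0, reg = 0xE6C3E
clock 6: out=0, reg = 0xF361F
clock 7: out=1, reg = 0xF9B0F
clock 8: out=1, reg = 0x7CD87
clock 9: out=1, reg = 0x3E6C3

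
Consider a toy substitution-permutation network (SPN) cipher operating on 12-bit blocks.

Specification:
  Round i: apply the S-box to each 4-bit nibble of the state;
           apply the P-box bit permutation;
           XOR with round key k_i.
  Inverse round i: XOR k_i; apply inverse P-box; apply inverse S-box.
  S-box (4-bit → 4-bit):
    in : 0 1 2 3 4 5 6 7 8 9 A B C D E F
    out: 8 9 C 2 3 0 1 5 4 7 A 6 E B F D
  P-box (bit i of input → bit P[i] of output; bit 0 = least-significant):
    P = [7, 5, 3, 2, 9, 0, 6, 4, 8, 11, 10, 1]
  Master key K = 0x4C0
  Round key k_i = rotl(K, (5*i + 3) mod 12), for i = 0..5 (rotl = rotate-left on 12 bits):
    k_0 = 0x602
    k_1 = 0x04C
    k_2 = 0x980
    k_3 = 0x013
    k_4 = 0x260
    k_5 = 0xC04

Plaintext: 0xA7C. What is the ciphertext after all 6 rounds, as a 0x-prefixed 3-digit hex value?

s_0 = plaintext = 0xA7C
s_1 = Round(s_0, k_0) = 0xC6C
s_2 = Round(s_1, k_1) = 0xE62
s_3 = Round(s_2, k_2) = 0x68E
s_4 = Round(s_3, k_3) = 0x1FF
s_5 = Round(s_4, k_4) = 0x1BE
s_6 = Round(s_5, k_5) = 0xDEB

0xDEB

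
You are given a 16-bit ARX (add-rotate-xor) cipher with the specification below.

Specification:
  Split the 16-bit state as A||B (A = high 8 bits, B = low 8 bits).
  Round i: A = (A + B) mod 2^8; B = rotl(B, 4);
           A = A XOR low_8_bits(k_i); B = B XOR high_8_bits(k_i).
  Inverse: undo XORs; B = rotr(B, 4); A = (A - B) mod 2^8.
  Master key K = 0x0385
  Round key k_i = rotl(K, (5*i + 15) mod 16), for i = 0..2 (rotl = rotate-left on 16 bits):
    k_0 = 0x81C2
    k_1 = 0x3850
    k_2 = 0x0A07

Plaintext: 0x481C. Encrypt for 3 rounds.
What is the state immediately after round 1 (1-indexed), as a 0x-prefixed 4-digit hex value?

s_0 = plaintext = 0x481C
s_1 = Round(s_0, k_0) = 0xA640
s_2 = Round(s_1, k_1) = 0xB63C
s_3 = Round(s_2, k_2) = 0xF5C9

0xA640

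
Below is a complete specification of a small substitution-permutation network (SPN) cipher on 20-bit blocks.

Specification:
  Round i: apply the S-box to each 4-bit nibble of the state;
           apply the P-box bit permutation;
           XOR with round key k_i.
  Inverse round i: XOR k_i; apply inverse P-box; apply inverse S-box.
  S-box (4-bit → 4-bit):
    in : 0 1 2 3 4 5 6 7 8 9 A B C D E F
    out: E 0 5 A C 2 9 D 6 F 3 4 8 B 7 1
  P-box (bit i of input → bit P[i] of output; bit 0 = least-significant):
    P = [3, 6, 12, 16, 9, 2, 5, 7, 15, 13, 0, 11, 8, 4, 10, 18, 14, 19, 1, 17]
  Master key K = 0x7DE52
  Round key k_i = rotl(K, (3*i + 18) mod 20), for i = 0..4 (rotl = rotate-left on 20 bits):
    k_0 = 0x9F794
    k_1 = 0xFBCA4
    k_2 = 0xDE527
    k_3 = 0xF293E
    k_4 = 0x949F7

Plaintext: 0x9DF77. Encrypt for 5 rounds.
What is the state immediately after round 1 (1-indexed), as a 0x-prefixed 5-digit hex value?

0x6242E

s_0 = plaintext = 0x9DF77
s_1 = Round(s_0, k_0) = 0x6242E
s_2 = Round(s_1, k_1) = 0xDE3CD
s_3 = Round(s_2, k_2) = 0x688FF
s_4 = Round(s_3, k_3) = 0xD4F27
s_5 = Round(s_4, k_4) = 0x69FDF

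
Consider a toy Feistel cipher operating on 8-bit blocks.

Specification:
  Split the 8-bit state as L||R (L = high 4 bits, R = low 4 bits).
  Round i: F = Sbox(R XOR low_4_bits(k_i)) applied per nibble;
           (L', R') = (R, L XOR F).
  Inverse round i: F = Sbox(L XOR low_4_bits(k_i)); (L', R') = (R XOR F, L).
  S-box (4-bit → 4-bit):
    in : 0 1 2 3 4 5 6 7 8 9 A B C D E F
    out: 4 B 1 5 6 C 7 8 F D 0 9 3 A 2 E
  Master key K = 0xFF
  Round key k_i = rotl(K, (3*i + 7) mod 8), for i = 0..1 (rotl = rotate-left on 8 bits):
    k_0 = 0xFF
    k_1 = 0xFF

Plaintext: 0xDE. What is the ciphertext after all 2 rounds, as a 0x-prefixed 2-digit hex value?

s_0 = plaintext = 0xDE
s_1 = Round(s_0, k_0) = 0xE6
s_2 = Round(s_1, k_1) = 0x63

0x63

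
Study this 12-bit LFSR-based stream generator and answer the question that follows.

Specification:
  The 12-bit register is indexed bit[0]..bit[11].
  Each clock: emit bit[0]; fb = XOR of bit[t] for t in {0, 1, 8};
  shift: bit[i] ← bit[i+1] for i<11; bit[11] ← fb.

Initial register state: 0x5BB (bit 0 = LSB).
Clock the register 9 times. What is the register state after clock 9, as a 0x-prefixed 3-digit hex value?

reg_0 = 0x5BB
clock 1: out=1, reg = 0xADD
clock 2: out=1, reg = 0xD6E
clock 3: out=0, reg = 0x6B7
clock 4: out=1, reg = 0x35B
clock 5: out=1, reg = 0x9AD
clock 6: out=1, reg = 0x4D6
clock 7: out=0, reg = 0xA6B
clock 8: out=1, reg = 0x535
clock 9: out=1, reg = 0x29A

0x29A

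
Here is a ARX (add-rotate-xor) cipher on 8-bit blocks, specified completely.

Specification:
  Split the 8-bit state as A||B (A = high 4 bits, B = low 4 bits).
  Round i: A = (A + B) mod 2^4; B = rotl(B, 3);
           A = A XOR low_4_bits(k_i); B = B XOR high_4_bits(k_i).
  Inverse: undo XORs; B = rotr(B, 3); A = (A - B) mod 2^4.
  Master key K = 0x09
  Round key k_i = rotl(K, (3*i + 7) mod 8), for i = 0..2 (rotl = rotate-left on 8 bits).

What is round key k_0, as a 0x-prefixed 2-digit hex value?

0x84

K = 0x09
k_0 = rotl(K, (3*0+7) mod 8) = rotl(K, 7) = 0x84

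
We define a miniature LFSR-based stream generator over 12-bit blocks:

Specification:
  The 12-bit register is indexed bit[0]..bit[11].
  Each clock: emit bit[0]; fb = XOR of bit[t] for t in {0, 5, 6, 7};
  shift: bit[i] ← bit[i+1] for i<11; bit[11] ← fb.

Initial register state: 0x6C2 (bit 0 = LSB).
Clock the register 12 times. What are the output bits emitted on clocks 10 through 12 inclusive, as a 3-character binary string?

reg_0 = 0x6C2
clock 1: out=0, reg = 0x361
clock 2: out=1, reg = 0x9B0
clock 3: out=0, reg = 0x4D8
clock 4: out=0, reg = 0x26C
clock 5: out=0, reg = 0x136
clock 6: out=0, reg = 0x89B
clock 7: out=1, reg = 0x44D
clock 8: out=1, reg = 0x226
clock 9: out=0, reg = 0x913
clock 10: out=1, reg = 0xC89
clock 11: out=1, reg = 0x644
clock 12: out=0, reg = 0xB22

110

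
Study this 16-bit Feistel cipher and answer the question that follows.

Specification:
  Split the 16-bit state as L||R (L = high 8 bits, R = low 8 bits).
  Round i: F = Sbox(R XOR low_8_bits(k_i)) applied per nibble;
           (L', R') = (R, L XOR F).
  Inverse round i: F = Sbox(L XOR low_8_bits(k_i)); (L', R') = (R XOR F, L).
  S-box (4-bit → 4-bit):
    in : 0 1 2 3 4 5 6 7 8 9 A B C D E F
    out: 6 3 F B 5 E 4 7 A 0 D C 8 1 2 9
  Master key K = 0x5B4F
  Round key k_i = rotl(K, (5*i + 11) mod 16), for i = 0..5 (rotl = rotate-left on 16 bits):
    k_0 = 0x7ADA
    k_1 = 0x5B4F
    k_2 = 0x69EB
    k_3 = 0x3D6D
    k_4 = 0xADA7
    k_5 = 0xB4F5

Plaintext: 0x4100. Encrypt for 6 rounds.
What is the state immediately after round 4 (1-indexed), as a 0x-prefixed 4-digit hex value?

s_0 = plaintext = 0x4100
s_1 = Round(s_0, k_0) = 0x005C
s_2 = Round(s_1, k_1) = 0x5C3B
s_3 = Round(s_2, k_2) = 0x3B4A
s_4 = Round(s_3, k_3) = 0x4ACC
s_5 = Round(s_4, k_4) = 0xCC06
s_6 = Round(s_5, k_5) = 0x0657

0x4ACC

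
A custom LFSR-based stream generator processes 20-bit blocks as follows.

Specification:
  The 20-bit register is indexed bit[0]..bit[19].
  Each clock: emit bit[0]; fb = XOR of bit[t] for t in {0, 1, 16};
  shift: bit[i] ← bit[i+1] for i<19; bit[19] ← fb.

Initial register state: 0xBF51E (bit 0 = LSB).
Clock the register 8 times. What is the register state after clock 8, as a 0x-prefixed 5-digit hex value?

0x3ABF5

reg_0 = 0xBF51E
clock 1: out=0, reg = 0x5FA8F
clock 2: out=1, reg = 0xAFD47
clock 3: out=1, reg = 0x57EA3
clock 4: out=1, reg = 0xABF51
clock 5: out=1, reg = 0xD5FA8
clock 6: out=0, reg = 0xEAFD4
clock 7: out=0, reg = 0x757EA
clock 8: out=0, reg = 0x3ABF5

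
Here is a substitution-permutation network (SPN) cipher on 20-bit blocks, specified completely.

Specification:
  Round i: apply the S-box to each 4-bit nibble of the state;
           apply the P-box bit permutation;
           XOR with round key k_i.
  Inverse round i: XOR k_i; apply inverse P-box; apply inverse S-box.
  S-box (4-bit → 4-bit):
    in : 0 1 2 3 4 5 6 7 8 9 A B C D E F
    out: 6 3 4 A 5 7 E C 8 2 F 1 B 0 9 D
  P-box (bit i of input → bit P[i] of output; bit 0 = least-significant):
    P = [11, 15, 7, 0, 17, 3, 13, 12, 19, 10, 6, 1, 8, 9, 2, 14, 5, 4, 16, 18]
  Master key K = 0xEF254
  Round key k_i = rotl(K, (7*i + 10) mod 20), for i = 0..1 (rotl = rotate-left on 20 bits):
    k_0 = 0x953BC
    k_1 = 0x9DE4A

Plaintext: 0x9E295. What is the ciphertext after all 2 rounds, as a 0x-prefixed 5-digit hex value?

s_0 = plaintext = 0x9E295
s_1 = Round(s_0, k_0) = 0x99A64
s_2 = Round(s_1, k_1) = 0x1E090

0x1E090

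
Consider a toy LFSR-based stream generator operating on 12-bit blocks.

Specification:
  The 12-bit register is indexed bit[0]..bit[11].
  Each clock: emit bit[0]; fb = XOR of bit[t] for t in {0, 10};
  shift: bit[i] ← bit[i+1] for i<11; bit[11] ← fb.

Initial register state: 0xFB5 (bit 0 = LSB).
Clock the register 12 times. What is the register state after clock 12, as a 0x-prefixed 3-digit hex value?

reg_0 = 0xFB5
clock 1: out=1, reg = 0x7DA
clock 2: out=0, reg = 0xBED
clock 3: out=1, reg = 0xDF6
clock 4: out=0, reg = 0xEFB
clock 5: out=1, reg = 0x77D
clock 6: out=1, reg = 0x3BE
clock 7: out=0, reg = 0x1DF
clock 8: out=1, reg = 0x8EF
clock 9: out=1, reg = 0xC77
clock 10: out=1, reg = 0x63B
clock 11: out=1, reg = 0x31D
clock 12: out=1, reg = 0x98E

0x98E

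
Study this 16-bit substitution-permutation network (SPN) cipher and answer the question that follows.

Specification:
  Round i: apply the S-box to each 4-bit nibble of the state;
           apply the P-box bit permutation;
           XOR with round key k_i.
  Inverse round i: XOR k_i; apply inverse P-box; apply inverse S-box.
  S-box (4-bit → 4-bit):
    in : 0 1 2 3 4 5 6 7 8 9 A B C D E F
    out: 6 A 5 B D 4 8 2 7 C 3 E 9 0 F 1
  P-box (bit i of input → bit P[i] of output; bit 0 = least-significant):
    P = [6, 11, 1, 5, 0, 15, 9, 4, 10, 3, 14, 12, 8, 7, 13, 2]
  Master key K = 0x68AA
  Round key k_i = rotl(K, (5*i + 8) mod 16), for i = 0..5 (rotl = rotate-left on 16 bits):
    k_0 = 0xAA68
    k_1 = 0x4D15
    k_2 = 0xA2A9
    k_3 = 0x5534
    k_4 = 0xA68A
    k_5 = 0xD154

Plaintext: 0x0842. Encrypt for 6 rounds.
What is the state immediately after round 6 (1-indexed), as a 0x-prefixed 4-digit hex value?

s_0 = plaintext = 0x0842
s_1 = Round(s_0, k_0) = 0xCCB3
s_2 = Round(s_1, k_1) = 0xD261
s_3 = Round(s_2, k_2) = 0xEE99
s_4 = Round(s_3, k_3) = 0x228A
s_5 = Round(s_4, k_4) = 0x49CB
s_6 = Round(s_5, k_5) = 0xA863

0xA863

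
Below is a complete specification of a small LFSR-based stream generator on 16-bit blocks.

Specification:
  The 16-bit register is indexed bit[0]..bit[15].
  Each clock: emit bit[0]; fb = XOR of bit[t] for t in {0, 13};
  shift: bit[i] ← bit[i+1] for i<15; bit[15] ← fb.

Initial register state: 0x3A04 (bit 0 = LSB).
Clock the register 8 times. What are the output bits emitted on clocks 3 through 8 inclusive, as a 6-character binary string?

reg_0 = 0x3A04
clock 1: out=0, reg = 0x9D02
clock 2: out=0, reg = 0x4E81
clock 3: out=1, reg = 0xA740
clock 4: out=0, reg = 0xD3A0
clock 5: out=0, reg = 0x69D0
clock 6: out=0, reg = 0xB4E8
clock 7: out=0, reg = 0xDA74
clock 8: out=0, reg = 0x6D3A

100000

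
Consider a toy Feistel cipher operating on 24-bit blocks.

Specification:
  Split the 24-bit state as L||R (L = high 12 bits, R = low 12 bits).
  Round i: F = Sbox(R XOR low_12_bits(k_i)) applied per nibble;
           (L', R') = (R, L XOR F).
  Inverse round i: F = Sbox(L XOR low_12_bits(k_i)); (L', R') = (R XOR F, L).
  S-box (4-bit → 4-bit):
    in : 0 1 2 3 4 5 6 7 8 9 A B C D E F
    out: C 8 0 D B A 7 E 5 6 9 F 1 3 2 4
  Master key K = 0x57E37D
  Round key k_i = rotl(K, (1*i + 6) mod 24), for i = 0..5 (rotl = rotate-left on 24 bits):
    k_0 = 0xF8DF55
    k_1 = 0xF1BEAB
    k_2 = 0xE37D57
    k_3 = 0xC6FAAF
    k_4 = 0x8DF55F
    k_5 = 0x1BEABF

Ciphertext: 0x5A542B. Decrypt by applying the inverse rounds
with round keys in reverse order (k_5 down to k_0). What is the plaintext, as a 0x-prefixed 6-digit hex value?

s_0 = ciphertext = 0x5A542B
s_1 = InvRound(s_0, k_5) = 0x0A25A5
s_2 = InvRound(s_1, k_4) = 0xFE60A2
s_3 = InvRound(s_2, k_3) = 0xA14FE6
s_4 = InvRound(s_3, k_2) = 0x15BA14
s_5 = InvRound(s_4, k_1) = 0xE5815B
s_6 = InvRound(s_5, k_0) = 0x998E58

0x998E58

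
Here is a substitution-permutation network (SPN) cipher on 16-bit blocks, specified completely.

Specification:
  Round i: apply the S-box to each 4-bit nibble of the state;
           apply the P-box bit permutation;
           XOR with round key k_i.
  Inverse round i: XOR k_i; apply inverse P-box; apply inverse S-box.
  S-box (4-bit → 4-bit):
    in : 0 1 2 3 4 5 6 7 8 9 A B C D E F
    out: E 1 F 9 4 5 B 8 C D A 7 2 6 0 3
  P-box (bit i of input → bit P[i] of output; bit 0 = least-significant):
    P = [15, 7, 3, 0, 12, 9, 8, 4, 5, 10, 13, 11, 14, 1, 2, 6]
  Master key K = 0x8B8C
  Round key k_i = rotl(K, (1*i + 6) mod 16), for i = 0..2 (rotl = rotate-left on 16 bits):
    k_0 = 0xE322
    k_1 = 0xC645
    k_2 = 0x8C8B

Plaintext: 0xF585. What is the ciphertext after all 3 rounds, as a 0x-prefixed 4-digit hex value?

s_0 = plaintext = 0xF585
s_1 = Round(s_0, k_0) = 0x0218
s_2 = Round(s_1, k_1) = 0xFA2A
s_3 = Round(s_2, k_2) = 0xD318

0xD318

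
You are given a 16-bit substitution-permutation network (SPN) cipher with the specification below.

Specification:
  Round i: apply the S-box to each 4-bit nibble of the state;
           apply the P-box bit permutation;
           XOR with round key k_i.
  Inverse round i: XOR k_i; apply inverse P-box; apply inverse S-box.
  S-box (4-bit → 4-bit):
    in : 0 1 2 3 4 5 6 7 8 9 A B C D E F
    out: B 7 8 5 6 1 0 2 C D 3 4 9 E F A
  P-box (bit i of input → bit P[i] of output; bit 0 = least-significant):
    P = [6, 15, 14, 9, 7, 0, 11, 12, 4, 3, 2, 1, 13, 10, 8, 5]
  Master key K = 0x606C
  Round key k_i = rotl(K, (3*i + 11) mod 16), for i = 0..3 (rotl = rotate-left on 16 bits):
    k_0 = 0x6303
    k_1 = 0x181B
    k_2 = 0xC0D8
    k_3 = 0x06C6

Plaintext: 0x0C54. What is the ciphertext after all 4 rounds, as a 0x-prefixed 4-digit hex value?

s_0 = plaintext = 0x0C54
s_1 = Round(s_0, k_0) = 0x87B1
s_2 = Round(s_1, k_1) = 0xD173
s_3 = Round(s_2, k_2) = 0x85A5
s_4 = Round(s_3, k_3) = 0x0737

0x0737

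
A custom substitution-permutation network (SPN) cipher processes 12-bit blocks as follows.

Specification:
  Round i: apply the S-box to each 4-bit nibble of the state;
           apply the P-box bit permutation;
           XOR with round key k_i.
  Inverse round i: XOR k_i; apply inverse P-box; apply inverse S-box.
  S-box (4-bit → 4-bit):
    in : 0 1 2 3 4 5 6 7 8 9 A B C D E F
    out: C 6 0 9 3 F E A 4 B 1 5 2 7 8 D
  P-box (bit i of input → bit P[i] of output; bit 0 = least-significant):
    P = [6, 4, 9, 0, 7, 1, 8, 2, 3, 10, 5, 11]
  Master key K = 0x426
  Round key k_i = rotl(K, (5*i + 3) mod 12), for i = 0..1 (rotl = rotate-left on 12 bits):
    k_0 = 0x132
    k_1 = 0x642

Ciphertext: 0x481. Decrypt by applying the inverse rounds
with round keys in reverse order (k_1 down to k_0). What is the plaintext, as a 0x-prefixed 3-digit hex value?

0xB05

s_0 = ciphertext = 0x481
s_1 = InvRound(s_0, k_1) = 0x24F
s_2 = InvRound(s_1, k_0) = 0xB05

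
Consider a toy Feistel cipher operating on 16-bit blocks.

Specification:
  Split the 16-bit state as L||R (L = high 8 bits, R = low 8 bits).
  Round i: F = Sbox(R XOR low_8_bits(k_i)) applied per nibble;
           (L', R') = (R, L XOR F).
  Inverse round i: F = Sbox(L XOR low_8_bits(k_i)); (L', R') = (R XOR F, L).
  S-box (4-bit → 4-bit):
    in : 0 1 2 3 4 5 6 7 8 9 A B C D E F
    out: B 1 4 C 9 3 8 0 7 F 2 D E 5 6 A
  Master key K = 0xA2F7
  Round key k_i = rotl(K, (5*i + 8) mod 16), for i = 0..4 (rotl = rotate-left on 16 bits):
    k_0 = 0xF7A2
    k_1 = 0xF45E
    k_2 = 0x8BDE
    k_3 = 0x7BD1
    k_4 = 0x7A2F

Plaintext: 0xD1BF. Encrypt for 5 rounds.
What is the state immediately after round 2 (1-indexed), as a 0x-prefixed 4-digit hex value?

s_0 = plaintext = 0xD1BF
s_1 = Round(s_0, k_0) = 0xBFC4
s_2 = Round(s_1, k_1) = 0xC44D
s_3 = Round(s_2, k_2) = 0x4D38
s_4 = Round(s_3, k_3) = 0x3822
s_5 = Round(s_4, k_4) = 0x228D

0xC44D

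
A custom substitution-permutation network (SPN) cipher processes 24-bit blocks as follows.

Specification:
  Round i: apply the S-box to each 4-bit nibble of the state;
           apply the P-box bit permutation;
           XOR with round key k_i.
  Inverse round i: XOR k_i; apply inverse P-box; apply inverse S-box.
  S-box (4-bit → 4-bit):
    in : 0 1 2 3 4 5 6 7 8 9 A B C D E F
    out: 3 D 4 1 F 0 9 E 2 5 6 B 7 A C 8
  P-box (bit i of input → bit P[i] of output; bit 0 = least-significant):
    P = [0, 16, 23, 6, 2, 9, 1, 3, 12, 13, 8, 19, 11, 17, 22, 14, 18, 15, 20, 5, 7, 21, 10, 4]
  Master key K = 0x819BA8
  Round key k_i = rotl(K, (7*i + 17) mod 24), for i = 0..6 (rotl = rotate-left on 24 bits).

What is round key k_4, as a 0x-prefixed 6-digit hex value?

K = 0x819BA8
k_0 = rotl(K, (7*0+17) mod 24) = rotl(K, 17) = 0x510337
k_1 = rotl(K, (7*1+17) mod 24) = rotl(K, 0) = 0x819BA8
k_2 = rotl(K, (7*2+17) mod 24) = rotl(K, 7) = 0xCDD440
k_3 = rotl(K, (7*3+17) mod 24) = rotl(K, 14) = 0xEA2066
k_4 = rotl(K, (7*4+17) mod 24) = rotl(K, 21) = 0x103375

0x103375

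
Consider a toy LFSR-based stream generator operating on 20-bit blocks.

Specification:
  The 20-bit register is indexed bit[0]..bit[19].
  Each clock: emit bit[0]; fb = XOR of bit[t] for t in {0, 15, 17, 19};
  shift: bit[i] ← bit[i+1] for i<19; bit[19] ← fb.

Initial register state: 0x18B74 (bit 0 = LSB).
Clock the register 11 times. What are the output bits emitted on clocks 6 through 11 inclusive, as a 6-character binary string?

reg_0 = 0x18B74
clock 1: out=0, reg = 0x8C5BA
clock 2: out=0, reg = 0x462DD
clock 3: out=1, reg = 0xA316E
clock 4: out=0, reg = 0x518B7
clock 5: out=1, reg = 0xA8C5B
clock 6: out=1, reg = 0x5462D
clock 7: out=1, reg = 0xAA316
clock 8: out=0, reg = 0xD518B
clock 9: out=1, reg = 0x6A8C5
clock 10: out=1, reg = 0xB5462
clock 11: out=0, reg = 0x5AA31

110110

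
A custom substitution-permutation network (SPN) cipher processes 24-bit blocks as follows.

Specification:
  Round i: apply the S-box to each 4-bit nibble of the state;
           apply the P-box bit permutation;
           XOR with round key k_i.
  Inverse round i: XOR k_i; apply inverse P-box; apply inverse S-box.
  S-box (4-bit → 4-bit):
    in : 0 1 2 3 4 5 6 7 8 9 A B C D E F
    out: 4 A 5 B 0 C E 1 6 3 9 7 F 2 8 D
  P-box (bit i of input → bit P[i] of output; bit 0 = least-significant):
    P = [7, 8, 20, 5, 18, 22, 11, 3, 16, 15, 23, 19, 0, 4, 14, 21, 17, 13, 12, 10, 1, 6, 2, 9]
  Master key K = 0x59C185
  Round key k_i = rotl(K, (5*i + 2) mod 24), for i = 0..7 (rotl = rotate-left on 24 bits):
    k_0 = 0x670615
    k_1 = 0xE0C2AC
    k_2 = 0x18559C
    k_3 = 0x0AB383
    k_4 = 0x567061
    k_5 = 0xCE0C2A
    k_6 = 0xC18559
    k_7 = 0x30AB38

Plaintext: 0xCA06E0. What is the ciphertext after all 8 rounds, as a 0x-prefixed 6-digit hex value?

s_0 = plaintext = 0xCA06E0
s_1 = Round(s_0, k_0) = 0xFDC05B
s_2 = Round(s_1, k_1) = 0x50A933
s_3 = Round(s_2, k_2) = 0x7DC631
s_4 = Round(s_3, k_3) = 0xE652B8
s_5 = Round(s_4, k_4) = 0xA30F61
s_6 = Round(s_5, k_5) = 0x056300
s_7 = Round(s_6, k_6) = 0xF8594D
s_8 = Round(s_7, k_7) = 0x11583E

0x11583E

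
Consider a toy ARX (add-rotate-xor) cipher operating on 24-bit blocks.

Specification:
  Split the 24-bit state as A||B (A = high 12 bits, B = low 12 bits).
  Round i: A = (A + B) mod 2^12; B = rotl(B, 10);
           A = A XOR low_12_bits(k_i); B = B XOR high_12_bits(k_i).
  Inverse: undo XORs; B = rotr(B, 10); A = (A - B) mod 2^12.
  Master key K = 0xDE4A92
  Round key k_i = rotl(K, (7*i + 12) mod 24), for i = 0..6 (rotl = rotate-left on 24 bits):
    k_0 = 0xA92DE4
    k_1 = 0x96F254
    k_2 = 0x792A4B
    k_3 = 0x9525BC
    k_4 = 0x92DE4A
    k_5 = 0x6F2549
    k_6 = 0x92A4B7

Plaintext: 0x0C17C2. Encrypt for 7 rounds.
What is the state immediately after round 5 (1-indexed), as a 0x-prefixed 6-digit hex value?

0x105CC6

s_0 = plaintext = 0x0C17C2
s_1 = Round(s_0, k_0) = 0x567362
s_2 = Round(s_1, k_1) = 0xA9D1B7
s_3 = Round(s_2, k_2) = 0x61FBFF
s_4 = Round(s_3, k_3) = 0x7A27AD
s_5 = Round(s_4, k_4) = 0x105CC6
s_6 = Round(s_5, k_5) = 0x882DC3
s_7 = Round(s_6, k_6) = 0x2F265A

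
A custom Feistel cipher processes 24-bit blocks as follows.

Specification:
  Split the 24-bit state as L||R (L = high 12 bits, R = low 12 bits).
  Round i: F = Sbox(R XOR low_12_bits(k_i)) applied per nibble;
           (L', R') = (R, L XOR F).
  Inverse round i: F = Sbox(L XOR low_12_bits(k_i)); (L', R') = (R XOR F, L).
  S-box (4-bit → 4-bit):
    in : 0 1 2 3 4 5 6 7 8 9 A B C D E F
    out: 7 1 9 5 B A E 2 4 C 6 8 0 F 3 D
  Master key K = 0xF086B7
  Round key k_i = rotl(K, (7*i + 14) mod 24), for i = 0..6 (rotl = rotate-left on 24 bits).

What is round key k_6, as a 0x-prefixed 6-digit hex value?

K = 0xF086B7
k_0 = rotl(K, (7*0+14) mod 24) = rotl(K, 14) = 0xADFC21
k_1 = rotl(K, (7*1+14) mod 24) = rotl(K, 21) = 0xFE10D6
k_2 = rotl(K, (7*2+14) mod 24) = rotl(K, 4) = 0x086B7F
k_3 = rotl(K, (7*3+14) mod 24) = rotl(K, 11) = 0x35BF84
k_4 = rotl(K, (7*4+14) mod 24) = rotl(K, 18) = 0xDFC21A
k_5 = rotl(K, (7*5+14) mod 24) = rotl(K, 1) = 0xE10D6F
k_6 = rotl(K, (7*6+14) mod 24) = rotl(K, 8) = 0x86B7F0

0x86B7F0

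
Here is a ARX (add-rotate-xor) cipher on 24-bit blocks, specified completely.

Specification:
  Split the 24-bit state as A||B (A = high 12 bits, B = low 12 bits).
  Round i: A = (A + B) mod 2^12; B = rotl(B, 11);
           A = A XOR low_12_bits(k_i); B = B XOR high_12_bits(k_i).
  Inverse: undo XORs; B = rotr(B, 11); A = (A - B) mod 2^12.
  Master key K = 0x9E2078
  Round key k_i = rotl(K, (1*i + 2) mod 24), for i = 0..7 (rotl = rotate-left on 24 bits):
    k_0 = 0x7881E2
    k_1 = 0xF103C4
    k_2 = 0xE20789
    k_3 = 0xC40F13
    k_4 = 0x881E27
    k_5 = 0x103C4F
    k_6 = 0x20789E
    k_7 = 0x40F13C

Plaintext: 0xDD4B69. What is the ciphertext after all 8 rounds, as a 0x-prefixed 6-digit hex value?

s_0 = plaintext = 0xDD4B69
s_1 = Round(s_0, k_0) = 0x8DFA3C
s_2 = Round(s_1, k_1) = 0x0DFA0E
s_3 = Round(s_2, k_2) = 0xD64B27
s_4 = Round(s_3, k_3) = 0x7981D3
s_5 = Round(s_4, k_4) = 0x74C068
s_6 = Round(s_5, k_5) = 0xBFB137
s_7 = Round(s_6, k_6) = 0x5ACA9C
s_8 = Round(s_7, k_7) = 0x174141

0x174141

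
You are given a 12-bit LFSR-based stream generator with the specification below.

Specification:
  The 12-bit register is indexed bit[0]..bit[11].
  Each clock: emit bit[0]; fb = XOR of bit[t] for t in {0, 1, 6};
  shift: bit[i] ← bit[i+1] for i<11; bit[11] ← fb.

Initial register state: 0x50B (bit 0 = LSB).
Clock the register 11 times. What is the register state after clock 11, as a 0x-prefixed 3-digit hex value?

0x234

reg_0 = 0x50B
clock 1: out=1, reg = 0x285
clock 2: out=1, reg = 0x942
clock 3: out=0, reg = 0x4A1
clock 4: out=1, reg = 0xA50
clock 5: out=0, reg = 0xD28
clock 6: out=0, reg = 0x694
clock 7: out=0, reg = 0x34A
clock 8: out=0, reg = 0x1A5
clock 9: out=1, reg = 0x8D2
clock 10: out=0, reg = 0x469
clock 11: out=1, reg = 0x234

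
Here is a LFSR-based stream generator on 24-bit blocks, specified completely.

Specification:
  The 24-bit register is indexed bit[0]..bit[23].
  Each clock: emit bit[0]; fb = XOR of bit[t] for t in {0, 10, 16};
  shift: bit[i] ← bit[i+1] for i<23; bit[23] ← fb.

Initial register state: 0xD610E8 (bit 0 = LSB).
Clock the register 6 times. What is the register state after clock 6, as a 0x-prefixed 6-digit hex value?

reg_0 = 0xD610E8
clock 1: out=0, reg = 0x6B0874
clock 2: out=0, reg = 0xB5843A
clock 3: out=0, reg = 0x5AC21D
clock 4: out=1, reg = 0xAD610E
clock 5: out=0, reg = 0xD6B087
clock 6: out=1, reg = 0xEB5843

0xEB5843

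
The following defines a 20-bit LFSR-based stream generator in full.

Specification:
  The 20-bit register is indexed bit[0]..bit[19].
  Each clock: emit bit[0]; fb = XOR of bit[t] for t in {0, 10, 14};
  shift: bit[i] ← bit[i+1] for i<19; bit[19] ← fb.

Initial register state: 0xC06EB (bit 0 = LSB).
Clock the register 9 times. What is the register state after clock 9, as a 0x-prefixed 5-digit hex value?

0xAD603

reg_0 = 0xC06EB
clock 1: out=1, reg = 0x60375
clock 2: out=1, reg = 0xB01BA
clock 3: out=0, reg = 0x580DD
clock 4: out=1, reg = 0xAC06E
clock 5: out=0, reg = 0xD6037
clock 6: out=1, reg = 0x6B01B
clock 7: out=1, reg = 0xB580D
clock 8: out=1, reg = 0x5AC06
clock 9: out=0, reg = 0xAD603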